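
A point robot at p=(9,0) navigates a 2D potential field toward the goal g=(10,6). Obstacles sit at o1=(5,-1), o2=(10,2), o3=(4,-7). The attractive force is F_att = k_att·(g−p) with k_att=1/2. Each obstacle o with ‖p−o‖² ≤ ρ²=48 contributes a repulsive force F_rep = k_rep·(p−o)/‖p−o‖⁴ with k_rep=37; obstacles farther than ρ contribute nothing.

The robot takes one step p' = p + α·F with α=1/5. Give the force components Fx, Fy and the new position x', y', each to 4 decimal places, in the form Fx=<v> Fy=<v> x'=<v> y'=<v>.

Fx=-0.4679 Fy=0.1680 x'=8.9064 y'=0.0336

F_att = 1/2·(g−p) = 1/2·(1,6) = (0.5000,3.0000)
o1: d²=17 ≤ ρ²=48; F_rep = 37·(4,1)/17² = (0.5121,0.1280)
o2: d²=5 ≤ ρ²=48; F_rep = 37·(-1,-2)/5² = (-1.4800,-2.9600)
o3: d²=74 > ρ²=48 → inactive
F = F_att + ΣF_rep = (-0.4679,0.1680)
p' = p + 1/5·F = (8.9064,0.0336)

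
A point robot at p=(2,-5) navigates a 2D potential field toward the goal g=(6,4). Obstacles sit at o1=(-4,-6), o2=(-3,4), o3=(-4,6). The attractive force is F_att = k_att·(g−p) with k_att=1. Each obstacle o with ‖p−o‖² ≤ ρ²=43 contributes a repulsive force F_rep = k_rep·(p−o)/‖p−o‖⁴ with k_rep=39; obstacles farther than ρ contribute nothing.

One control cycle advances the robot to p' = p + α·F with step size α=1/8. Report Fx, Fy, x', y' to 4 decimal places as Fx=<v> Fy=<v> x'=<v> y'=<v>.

Fx=4.1709 Fy=9.0285 x'=2.5214 y'=-3.8714

F_att = 1·(g−p) = 1·(4,9) = (4.0000,9.0000)
o1: d²=37 ≤ ρ²=43; F_rep = 39·(6,1)/37² = (0.1709,0.0285)
o2: d²=106 > ρ²=43 → inactive
o3: d²=157 > ρ²=43 → inactive
F = F_att + ΣF_rep = (4.1709,9.0285)
p' = p + 1/8·F = (2.5214,-3.8714)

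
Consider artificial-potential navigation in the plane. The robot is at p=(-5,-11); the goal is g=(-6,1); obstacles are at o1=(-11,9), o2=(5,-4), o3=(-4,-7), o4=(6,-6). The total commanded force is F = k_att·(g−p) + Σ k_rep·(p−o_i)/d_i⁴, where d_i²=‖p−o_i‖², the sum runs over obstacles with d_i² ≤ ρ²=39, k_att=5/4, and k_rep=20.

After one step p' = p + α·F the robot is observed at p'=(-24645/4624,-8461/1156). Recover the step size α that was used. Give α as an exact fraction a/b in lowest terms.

F_att = 5/4·(g−p) = 5/4·(-1,12) = (-1.2500,15.0000)
o1: d²=436 > ρ²=39 → inactive
o2: d²=149 > ρ²=39 → inactive
o3: d²=17 ≤ ρ²=39; F_rep = 20·(-1,-4)/17² = (-0.0692,-0.2768)
o4: d²=146 > ρ²=39 → inactive
F = F_att + ΣF_rep = (-1.3192,14.7232)
Δp = p'−p = (-0.3298,3.6808); α = Δx/Fx = (-1525/4624) / (-1525/1156) = 1/4
check: Δy/Fy = (4255/1156) / (4255/289) = 1/4 ✓

α = 1/4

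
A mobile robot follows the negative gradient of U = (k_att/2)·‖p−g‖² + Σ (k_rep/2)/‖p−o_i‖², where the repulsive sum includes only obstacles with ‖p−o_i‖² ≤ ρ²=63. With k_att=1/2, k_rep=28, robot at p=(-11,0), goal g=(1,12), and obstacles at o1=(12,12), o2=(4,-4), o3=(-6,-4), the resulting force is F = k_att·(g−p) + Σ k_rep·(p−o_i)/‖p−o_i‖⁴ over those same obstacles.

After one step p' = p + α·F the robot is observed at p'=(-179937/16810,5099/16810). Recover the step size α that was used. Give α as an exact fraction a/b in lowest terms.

α = 1/20

F_att = 1/2·(g−p) = 1/2·(12,12) = (6.0000,6.0000)
o1: d²=673 > ρ²=63 → inactive
o2: d²=241 > ρ²=63 → inactive
o3: d²=41 ≤ ρ²=63; F_rep = 28·(-5,4)/41² = (-0.0833,0.0666)
F = F_att + ΣF_rep = (5.9167,6.0666)
Δp = p'−p = (0.2958,0.3033); α = Δx/Fx = (4973/16810) / (9946/1681) = 1/20
check: Δy/Fy = (5099/16810) / (10198/1681) = 1/20 ✓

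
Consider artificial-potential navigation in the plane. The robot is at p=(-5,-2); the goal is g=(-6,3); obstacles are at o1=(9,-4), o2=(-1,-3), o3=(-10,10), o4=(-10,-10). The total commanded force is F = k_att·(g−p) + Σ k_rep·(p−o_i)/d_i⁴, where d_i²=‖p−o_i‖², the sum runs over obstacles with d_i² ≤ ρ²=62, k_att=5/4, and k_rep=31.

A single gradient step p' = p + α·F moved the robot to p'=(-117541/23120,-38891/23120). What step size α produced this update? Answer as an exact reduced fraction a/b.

F_att = 5/4·(g−p) = 5/4·(-1,5) = (-1.2500,6.2500)
o1: d²=200 > ρ²=62 → inactive
o2: d²=17 ≤ ρ²=62; F_rep = 31·(-4,1)/17² = (-0.4291,0.1073)
o3: d²=169 > ρ²=62 → inactive
o4: d²=89 > ρ²=62 → inactive
F = F_att + ΣF_rep = (-1.6791,6.3573)
Δp = p'−p = (-0.0840,0.3179); α = Δx/Fx = (-1941/23120) / (-1941/1156) = 1/20
check: Δy/Fy = (7349/23120) / (7349/1156) = 1/20 ✓

α = 1/20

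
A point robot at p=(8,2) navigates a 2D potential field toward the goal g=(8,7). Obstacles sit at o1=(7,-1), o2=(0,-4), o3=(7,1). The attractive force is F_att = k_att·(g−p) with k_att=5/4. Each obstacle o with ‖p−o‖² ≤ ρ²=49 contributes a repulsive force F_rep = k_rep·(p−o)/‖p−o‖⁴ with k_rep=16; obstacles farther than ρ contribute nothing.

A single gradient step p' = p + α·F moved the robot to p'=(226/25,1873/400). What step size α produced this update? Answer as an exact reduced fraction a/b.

α = 1/4

F_att = 5/4·(g−p) = 5/4·(0,5) = (0.0000,6.2500)
o1: d²=10 ≤ ρ²=49; F_rep = 16·(1,3)/10² = (0.1600,0.4800)
o2: d²=100 > ρ²=49 → inactive
o3: d²=2 ≤ ρ²=49; F_rep = 16·(1,1)/2² = (4.0000,4.0000)
F = F_att + ΣF_rep = (4.1600,10.7300)
Δp = p'−p = (1.0400,2.6825); α = Δx/Fx = (26/25) / (104/25) = 1/4
check: Δy/Fy = (1073/400) / (1073/100) = 1/4 ✓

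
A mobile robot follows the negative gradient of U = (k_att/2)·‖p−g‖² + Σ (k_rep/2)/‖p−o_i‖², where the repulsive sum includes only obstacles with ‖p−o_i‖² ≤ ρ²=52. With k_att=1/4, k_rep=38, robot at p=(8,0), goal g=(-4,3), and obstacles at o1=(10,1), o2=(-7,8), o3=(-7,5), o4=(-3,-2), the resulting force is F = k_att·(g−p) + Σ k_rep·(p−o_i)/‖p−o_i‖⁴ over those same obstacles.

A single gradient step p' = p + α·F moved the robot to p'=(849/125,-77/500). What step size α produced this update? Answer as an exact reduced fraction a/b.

F_att = 1/4·(g−p) = 1/4·(-12,3) = (-3.0000,0.7500)
o1: d²=5 ≤ ρ²=52; F_rep = 38·(-2,-1)/5² = (-3.0400,-1.5200)
o2: d²=289 > ρ²=52 → inactive
o3: d²=250 > ρ²=52 → inactive
o4: d²=125 > ρ²=52 → inactive
F = F_att + ΣF_rep = (-6.0400,-0.7700)
Δp = p'−p = (-1.2080,-0.1540); α = Δx/Fx = (-151/125) / (-151/25) = 1/5
check: Δy/Fy = (-77/500) / (-77/100) = 1/5 ✓

α = 1/5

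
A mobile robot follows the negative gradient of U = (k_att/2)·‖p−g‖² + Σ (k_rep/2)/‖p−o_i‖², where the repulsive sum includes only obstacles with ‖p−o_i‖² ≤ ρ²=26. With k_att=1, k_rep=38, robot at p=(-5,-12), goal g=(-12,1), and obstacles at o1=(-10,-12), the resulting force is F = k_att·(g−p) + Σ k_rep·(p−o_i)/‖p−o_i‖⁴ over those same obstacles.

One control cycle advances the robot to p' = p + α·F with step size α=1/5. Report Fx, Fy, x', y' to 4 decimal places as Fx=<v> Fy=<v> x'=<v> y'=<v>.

F_att = 1·(g−p) = 1·(-7,13) = (-7.0000,13.0000)
o1: d²=25 ≤ ρ²=26; F_rep = 38·(5,0)/25² = (0.3040,0.0000)
F = F_att + ΣF_rep = (-6.6960,13.0000)
p' = p + 1/5·F = (-6.3392,-9.4000)

Fx=-6.6960 Fy=13.0000 x'=-6.3392 y'=-9.4000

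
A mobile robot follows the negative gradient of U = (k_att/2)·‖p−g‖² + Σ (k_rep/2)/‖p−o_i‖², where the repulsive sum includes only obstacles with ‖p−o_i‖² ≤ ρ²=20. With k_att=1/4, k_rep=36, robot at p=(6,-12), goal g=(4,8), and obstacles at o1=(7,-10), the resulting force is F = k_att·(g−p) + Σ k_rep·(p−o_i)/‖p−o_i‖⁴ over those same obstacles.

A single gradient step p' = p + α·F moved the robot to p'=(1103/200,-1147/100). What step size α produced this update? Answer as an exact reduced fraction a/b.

F_att = 1/4·(g−p) = 1/4·(-2,20) = (-0.5000,5.0000)
o1: d²=5 ≤ ρ²=20; F_rep = 36·(-1,-2)/5² = (-1.4400,-2.8800)
F = F_att + ΣF_rep = (-1.9400,2.1200)
Δp = p'−p = (-0.4850,0.5300); α = Δx/Fx = (-97/200) / (-97/50) = 1/4
check: Δy/Fy = (53/100) / (53/25) = 1/4 ✓

α = 1/4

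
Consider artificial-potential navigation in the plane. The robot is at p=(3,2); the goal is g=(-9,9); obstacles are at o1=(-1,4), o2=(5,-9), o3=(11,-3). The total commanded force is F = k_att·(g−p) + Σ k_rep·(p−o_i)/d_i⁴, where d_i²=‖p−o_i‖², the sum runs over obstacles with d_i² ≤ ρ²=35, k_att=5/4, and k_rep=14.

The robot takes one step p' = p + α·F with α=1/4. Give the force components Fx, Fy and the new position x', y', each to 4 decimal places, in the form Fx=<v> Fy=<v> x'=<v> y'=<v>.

F_att = 5/4·(g−p) = 5/4·(-12,7) = (-15.0000,8.7500)
o1: d²=20 ≤ ρ²=35; F_rep = 14·(4,-2)/20² = (0.1400,-0.0700)
o2: d²=125 > ρ²=35 → inactive
o3: d²=89 > ρ²=35 → inactive
F = F_att + ΣF_rep = (-14.8600,8.6800)
p' = p + 1/4·F = (-0.7150,4.1700)

Fx=-14.8600 Fy=8.6800 x'=-0.7150 y'=4.1700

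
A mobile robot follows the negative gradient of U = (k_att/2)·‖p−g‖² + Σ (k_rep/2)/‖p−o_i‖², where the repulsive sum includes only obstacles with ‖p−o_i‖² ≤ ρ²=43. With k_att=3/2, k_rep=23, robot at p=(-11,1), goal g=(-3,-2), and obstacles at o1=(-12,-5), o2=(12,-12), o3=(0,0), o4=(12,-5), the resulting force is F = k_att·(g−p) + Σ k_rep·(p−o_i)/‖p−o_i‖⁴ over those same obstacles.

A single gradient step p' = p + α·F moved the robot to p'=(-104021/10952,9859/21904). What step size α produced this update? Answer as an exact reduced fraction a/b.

F_att = 3/2·(g−p) = 3/2·(8,-3) = (12.0000,-4.5000)
o1: d²=37 ≤ ρ²=43; F_rep = 23·(1,6)/37² = (0.0168,0.1008)
o2: d²=698 > ρ²=43 → inactive
o3: d²=122 > ρ²=43 → inactive
o4: d²=565 > ρ²=43 → inactive
F = F_att + ΣF_rep = (12.0168,-4.3992)
Δp = p'−p = (1.5021,-0.5499); α = Δx/Fx = (16451/10952) / (16451/1369) = 1/8
check: Δy/Fy = (-12045/21904) / (-12045/2738) = 1/8 ✓

α = 1/8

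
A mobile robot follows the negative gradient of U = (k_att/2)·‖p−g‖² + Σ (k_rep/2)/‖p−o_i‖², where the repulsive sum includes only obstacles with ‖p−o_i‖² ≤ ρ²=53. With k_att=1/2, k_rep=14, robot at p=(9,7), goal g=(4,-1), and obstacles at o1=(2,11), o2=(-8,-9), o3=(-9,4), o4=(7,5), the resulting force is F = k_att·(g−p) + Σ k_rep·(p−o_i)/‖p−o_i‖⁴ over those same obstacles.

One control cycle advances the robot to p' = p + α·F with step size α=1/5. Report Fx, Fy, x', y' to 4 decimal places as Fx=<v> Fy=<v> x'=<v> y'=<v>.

F_att = 1/2·(g−p) = 1/2·(-5,-8) = (-2.5000,-4.0000)
o1: d²=65 > ρ²=53 → inactive
o2: d²=545 > ρ²=53 → inactive
o3: d²=333 > ρ²=53 → inactive
o4: d²=8 ≤ ρ²=53; F_rep = 14·(2,2)/8² = (0.4375,0.4375)
F = F_att + ΣF_rep = (-2.0625,-3.5625)
p' = p + 1/5·F = (8.5875,6.2875)

Fx=-2.0625 Fy=-3.5625 x'=8.5875 y'=6.2875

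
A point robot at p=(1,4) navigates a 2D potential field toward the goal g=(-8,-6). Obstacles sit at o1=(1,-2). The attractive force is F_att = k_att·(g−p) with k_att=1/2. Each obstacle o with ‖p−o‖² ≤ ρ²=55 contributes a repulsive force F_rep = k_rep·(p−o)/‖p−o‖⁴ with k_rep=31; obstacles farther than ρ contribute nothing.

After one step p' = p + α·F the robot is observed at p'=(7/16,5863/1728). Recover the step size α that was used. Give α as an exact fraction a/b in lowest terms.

α = 1/8

F_att = 1/2·(g−p) = 1/2·(-9,-10) = (-4.5000,-5.0000)
o1: d²=36 ≤ ρ²=55; F_rep = 31·(0,6)/36² = (0.0000,0.1435)
F = F_att + ΣF_rep = (-4.5000,-4.8565)
Δp = p'−p = (-0.5625,-0.6071); α = Δx/Fx = (-9/16) / (-9/2) = 1/8
check: Δy/Fy = (-1049/1728) / (-1049/216) = 1/8 ✓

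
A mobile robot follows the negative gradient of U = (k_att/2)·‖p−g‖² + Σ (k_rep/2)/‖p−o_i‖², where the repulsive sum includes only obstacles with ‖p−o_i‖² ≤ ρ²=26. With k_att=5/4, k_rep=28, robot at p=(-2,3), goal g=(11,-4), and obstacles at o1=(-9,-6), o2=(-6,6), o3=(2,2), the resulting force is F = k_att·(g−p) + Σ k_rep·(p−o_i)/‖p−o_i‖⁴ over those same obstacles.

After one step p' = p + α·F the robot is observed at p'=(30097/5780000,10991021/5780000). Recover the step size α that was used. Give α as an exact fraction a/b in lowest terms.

F_att = 5/4·(g−p) = 5/4·(13,-7) = (16.2500,-8.7500)
o1: d²=130 > ρ²=26 → inactive
o2: d²=25 ≤ ρ²=26; F_rep = 28·(4,-3)/25² = (0.1792,-0.1344)
o3: d²=17 ≤ ρ²=26; F_rep = 28·(-4,1)/17² = (-0.3875,0.0969)
F = F_att + ΣF_rep = (16.0417,-8.7875)
Δp = p'−p = (2.0052,-1.0984); α = Δx/Fx = (11590097/5780000) / (11590097/722500) = 1/8
check: Δy/Fy = (-6348979/5780000) / (-6348979/722500) = 1/8 ✓

α = 1/8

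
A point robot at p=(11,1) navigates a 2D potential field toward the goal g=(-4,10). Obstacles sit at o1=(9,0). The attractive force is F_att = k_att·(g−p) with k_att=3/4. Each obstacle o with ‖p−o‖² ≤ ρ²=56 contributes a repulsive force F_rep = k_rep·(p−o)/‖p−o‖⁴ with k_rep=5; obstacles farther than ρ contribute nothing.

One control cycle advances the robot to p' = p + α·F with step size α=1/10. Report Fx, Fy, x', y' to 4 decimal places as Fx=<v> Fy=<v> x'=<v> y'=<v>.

Fx=-10.8500 Fy=6.9500 x'=9.9150 y'=1.6950

F_att = 3/4·(g−p) = 3/4·(-15,9) = (-11.2500,6.7500)
o1: d²=5 ≤ ρ²=56; F_rep = 5·(2,1)/5² = (0.4000,0.2000)
F = F_att + ΣF_rep = (-10.8500,6.9500)
p' = p + 1/10·F = (9.9150,1.6950)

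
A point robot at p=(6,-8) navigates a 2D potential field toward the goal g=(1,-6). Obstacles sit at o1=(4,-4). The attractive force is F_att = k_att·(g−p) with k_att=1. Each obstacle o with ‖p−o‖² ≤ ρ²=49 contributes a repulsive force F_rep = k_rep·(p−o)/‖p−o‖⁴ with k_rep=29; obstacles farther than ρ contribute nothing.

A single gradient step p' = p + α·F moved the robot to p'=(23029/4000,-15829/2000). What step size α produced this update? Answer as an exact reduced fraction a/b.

F_att = 1·(g−p) = 1·(-5,2) = (-5.0000,2.0000)
o1: d²=20 ≤ ρ²=49; F_rep = 29·(2,-4)/20² = (0.1450,-0.2900)
F = F_att + ΣF_rep = (-4.8550,1.7100)
Δp = p'−p = (-0.2427,0.0855); α = Δx/Fx = (-971/4000) / (-971/200) = 1/20
check: Δy/Fy = (171/2000) / (171/100) = 1/20 ✓

α = 1/20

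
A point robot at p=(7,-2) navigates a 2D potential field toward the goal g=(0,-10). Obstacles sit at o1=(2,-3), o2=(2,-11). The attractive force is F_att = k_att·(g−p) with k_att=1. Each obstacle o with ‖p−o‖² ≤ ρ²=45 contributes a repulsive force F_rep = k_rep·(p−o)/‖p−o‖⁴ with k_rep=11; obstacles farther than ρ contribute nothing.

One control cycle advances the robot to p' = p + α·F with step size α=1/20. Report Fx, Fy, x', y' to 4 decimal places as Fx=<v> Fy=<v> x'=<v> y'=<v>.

Fx=-6.9186 Fy=-7.9837 x'=6.6541 y'=-2.3992

F_att = 1·(g−p) = 1·(-7,-8) = (-7.0000,-8.0000)
o1: d²=26 ≤ ρ²=45; F_rep = 11·(5,1)/26² = (0.0814,0.0163)
o2: d²=106 > ρ²=45 → inactive
F = F_att + ΣF_rep = (-6.9186,-7.9837)
p' = p + 1/20·F = (6.6541,-2.3992)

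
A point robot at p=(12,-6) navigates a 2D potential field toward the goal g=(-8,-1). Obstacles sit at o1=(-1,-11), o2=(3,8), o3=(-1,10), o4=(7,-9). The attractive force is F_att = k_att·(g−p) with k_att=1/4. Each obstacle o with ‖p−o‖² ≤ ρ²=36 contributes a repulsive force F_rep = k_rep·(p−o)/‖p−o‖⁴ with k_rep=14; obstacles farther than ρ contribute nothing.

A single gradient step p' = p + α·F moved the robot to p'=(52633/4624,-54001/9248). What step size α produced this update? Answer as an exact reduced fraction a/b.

α = 1/8

F_att = 1/4·(g−p) = 1/4·(-20,5) = (-5.0000,1.2500)
o1: d²=194 > ρ²=36 → inactive
o2: d²=277 > ρ²=36 → inactive
o3: d²=425 > ρ²=36 → inactive
o4: d²=34 ≤ ρ²=36; F_rep = 14·(5,3)/34² = (0.0606,0.0363)
F = F_att + ΣF_rep = (-4.9394,1.2863)
Δp = p'−p = (-0.6174,0.1608); α = Δx/Fx = (-2855/4624) / (-2855/578) = 1/8
check: Δy/Fy = (1487/9248) / (1487/1156) = 1/8 ✓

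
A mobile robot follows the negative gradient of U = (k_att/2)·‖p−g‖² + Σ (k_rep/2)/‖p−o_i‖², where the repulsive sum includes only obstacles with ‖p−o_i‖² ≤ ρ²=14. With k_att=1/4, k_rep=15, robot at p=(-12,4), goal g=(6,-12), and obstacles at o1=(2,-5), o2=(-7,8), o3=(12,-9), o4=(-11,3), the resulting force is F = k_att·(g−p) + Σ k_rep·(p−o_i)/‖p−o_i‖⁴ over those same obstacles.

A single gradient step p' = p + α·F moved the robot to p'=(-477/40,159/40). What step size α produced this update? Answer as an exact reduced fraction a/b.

α = 1/10

F_att = 1/4·(g−p) = 1/4·(18,-16) = (4.5000,-4.0000)
o1: d²=277 > ρ²=14 → inactive
o2: d²=41 > ρ²=14 → inactive
o3: d²=745 > ρ²=14 → inactive
o4: d²=2 ≤ ρ²=14; F_rep = 15·(-1,1)/2² = (-3.7500,3.7500)
F = F_att + ΣF_rep = (0.7500,-0.2500)
Δp = p'−p = (0.0750,-0.0250); α = Δx/Fx = (3/40) / (3/4) = 1/10
check: Δy/Fy = (-1/40) / (-1/4) = 1/10 ✓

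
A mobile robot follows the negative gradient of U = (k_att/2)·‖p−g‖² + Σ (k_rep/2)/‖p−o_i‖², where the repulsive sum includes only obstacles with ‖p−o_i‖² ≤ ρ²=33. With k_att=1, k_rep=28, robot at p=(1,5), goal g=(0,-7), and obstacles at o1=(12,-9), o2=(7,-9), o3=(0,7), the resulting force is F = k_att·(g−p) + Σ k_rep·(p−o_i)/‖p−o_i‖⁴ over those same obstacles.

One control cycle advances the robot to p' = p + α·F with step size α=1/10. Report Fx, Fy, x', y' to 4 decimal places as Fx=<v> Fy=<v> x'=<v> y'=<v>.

Fx=0.1200 Fy=-14.2400 x'=1.0120 y'=3.5760

F_att = 1·(g−p) = 1·(-1,-12) = (-1.0000,-12.0000)
o1: d²=317 > ρ²=33 → inactive
o2: d²=232 > ρ²=33 → inactive
o3: d²=5 ≤ ρ²=33; F_rep = 28·(1,-2)/5² = (1.1200,-2.2400)
F = F_att + ΣF_rep = (0.1200,-14.2400)
p' = p + 1/10·F = (1.0120,3.5760)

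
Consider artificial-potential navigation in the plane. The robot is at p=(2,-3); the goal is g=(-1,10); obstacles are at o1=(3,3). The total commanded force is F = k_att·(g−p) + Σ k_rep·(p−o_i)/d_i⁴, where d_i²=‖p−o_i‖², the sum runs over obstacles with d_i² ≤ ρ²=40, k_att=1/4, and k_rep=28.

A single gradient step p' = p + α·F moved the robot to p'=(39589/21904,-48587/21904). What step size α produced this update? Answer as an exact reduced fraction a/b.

F_att = 1/4·(g−p) = 1/4·(-3,13) = (-0.7500,3.2500)
o1: d²=37 ≤ ρ²=40; F_rep = 28·(-1,-6)/37² = (-0.0205,-0.1227)
F = F_att + ΣF_rep = (-0.7705,3.1273)
Δp = p'−p = (-0.1926,0.7818); α = Δx/Fx = (-4219/21904) / (-4219/5476) = 1/4
check: Δy/Fy = (17125/21904) / (17125/5476) = 1/4 ✓

α = 1/4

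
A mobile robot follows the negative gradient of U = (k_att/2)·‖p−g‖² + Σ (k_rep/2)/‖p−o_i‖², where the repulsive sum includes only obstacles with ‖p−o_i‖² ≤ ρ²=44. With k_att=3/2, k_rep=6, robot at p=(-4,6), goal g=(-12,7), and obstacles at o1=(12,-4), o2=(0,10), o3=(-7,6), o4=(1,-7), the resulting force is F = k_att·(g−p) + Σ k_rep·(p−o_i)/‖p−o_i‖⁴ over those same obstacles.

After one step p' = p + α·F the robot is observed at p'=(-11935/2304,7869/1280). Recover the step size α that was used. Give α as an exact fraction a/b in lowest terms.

α = 1/10

F_att = 3/2·(g−p) = 3/2·(-8,1) = (-12.0000,1.5000)
o1: d²=356 > ρ²=44 → inactive
o2: d²=32 ≤ ρ²=44; F_rep = 6·(-4,-4)/32² = (-0.0234,-0.0234)
o3: d²=9 ≤ ρ²=44; F_rep = 6·(3,0)/9² = (0.2222,0.0000)
o4: d²=194 > ρ²=44 → inactive
F = F_att + ΣF_rep = (-11.8012,1.4766)
Δp = p'−p = (-1.1801,0.1477); α = Δx/Fx = (-2719/2304) / (-13595/1152) = 1/10
check: Δy/Fy = (189/1280) / (189/128) = 1/10 ✓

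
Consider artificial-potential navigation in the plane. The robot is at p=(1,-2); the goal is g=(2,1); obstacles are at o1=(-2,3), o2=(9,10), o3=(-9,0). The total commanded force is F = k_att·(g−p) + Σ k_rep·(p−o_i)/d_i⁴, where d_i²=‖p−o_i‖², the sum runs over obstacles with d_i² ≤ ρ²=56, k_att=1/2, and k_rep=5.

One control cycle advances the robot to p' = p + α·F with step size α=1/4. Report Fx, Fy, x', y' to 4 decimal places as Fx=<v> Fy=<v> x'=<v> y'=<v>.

Fx=0.5130 Fy=1.4784 x'=1.1282 y'=-1.6304

F_att = 1/2·(g−p) = 1/2·(1,3) = (0.5000,1.5000)
o1: d²=34 ≤ ρ²=56; F_rep = 5·(3,-5)/34² = (0.0130,-0.0216)
o2: d²=208 > ρ²=56 → inactive
o3: d²=104 > ρ²=56 → inactive
F = F_att + ΣF_rep = (0.5130,1.4784)
p' = p + 1/4·F = (1.1282,-1.6304)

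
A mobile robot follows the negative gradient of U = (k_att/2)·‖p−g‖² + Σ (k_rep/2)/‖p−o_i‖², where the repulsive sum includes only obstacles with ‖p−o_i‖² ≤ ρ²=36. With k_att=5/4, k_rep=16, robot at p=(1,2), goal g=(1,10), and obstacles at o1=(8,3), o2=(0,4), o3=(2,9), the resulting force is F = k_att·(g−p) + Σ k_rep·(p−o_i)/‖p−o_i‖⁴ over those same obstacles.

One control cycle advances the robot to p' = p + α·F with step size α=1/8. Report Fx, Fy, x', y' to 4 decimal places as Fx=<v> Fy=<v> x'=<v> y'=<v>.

Fx=0.6400 Fy=8.7200 x'=1.0800 y'=3.0900

F_att = 5/4·(g−p) = 5/4·(0,8) = (0.0000,10.0000)
o1: d²=50 > ρ²=36 → inactive
o2: d²=5 ≤ ρ²=36; F_rep = 16·(1,-2)/5² = (0.6400,-1.2800)
o3: d²=50 > ρ²=36 → inactive
F = F_att + ΣF_rep = (0.6400,8.7200)
p' = p + 1/8·F = (1.0800,3.0900)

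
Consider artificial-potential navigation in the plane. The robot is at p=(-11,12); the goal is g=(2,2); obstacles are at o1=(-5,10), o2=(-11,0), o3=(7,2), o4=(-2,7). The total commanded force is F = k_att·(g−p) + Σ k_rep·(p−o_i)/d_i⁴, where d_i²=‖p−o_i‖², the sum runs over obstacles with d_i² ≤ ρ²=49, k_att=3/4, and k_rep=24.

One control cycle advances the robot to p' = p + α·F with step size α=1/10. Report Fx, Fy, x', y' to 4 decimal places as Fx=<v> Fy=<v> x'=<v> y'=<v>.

Fx=9.6600 Fy=-7.4700 x'=-10.0340 y'=11.2530

F_att = 3/4·(g−p) = 3/4·(13,-10) = (9.7500,-7.5000)
o1: d²=40 ≤ ρ²=49; F_rep = 24·(-6,2)/40² = (-0.0900,0.0300)
o2: d²=144 > ρ²=49 → inactive
o3: d²=424 > ρ²=49 → inactive
o4: d²=106 > ρ²=49 → inactive
F = F_att + ΣF_rep = (9.6600,-7.4700)
p' = p + 1/10·F = (-10.0340,11.2530)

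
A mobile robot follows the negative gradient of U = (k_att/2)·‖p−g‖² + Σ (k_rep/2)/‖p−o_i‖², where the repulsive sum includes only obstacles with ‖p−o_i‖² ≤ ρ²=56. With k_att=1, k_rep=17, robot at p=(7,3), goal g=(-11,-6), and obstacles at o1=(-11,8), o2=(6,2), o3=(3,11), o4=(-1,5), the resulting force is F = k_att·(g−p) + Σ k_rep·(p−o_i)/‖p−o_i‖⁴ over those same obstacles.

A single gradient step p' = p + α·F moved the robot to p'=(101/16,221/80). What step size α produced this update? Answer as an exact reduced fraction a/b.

α = 1/20

F_att = 1·(g−p) = 1·(-18,-9) = (-18.0000,-9.0000)
o1: d²=349 > ρ²=56 → inactive
o2: d²=2 ≤ ρ²=56; F_rep = 17·(1,1)/2² = (4.2500,4.2500)
o3: d²=80 > ρ²=56 → inactive
o4: d²=68 > ρ²=56 → inactive
F = F_att + ΣF_rep = (-13.7500,-4.7500)
Δp = p'−p = (-0.6875,-0.2375); α = Δx/Fx = (-11/16) / (-55/4) = 1/20
check: Δy/Fy = (-19/80) / (-19/4) = 1/20 ✓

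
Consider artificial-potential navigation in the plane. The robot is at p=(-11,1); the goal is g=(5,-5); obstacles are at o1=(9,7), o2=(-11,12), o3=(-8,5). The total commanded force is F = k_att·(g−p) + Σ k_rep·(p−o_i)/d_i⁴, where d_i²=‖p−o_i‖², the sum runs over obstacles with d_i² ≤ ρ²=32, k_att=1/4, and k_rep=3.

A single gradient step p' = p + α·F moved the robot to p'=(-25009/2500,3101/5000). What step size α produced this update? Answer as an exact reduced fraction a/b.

F_att = 1/4·(g−p) = 1/4·(16,-6) = (4.0000,-1.5000)
o1: d²=436 > ρ²=32 → inactive
o2: d²=121 > ρ²=32 → inactive
o3: d²=25 ≤ ρ²=32; F_rep = 3·(-3,-4)/25² = (-0.0144,-0.0192)
F = F_att + ΣF_rep = (3.9856,-1.5192)
Δp = p'−p = (0.9964,-0.3798); α = Δx/Fx = (2491/2500) / (2491/625) = 1/4
check: Δy/Fy = (-1899/5000) / (-1899/1250) = 1/4 ✓

α = 1/4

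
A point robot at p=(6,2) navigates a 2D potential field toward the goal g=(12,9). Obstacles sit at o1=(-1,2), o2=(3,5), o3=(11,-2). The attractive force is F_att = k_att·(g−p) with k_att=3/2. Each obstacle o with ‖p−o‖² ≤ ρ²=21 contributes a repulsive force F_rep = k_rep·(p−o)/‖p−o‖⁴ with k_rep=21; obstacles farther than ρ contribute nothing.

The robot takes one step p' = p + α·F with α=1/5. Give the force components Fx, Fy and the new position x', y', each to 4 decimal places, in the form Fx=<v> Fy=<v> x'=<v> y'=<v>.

Fx=9.1944 Fy=10.3056 x'=7.8389 y'=4.0611

F_att = 3/2·(g−p) = 3/2·(6,7) = (9.0000,10.5000)
o1: d²=49 > ρ²=21 → inactive
o2: d²=18 ≤ ρ²=21; F_rep = 21·(3,-3)/18² = (0.1944,-0.1944)
o3: d²=41 > ρ²=21 → inactive
F = F_att + ΣF_rep = (9.1944,10.3056)
p' = p + 1/5·F = (7.8389,4.0611)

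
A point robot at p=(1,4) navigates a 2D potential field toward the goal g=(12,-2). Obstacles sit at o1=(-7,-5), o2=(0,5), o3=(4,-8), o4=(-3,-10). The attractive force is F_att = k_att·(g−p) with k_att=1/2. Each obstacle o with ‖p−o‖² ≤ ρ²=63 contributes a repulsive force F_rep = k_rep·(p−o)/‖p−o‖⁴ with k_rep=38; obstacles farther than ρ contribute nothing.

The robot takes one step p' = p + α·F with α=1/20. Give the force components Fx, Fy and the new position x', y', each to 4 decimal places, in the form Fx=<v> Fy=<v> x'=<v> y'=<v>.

Fx=15.0000 Fy=-12.5000 x'=1.7500 y'=3.3750

F_att = 1/2·(g−p) = 1/2·(11,-6) = (5.5000,-3.0000)
o1: d²=145 > ρ²=63 → inactive
o2: d²=2 ≤ ρ²=63; F_rep = 38·(1,-1)/2² = (9.5000,-9.5000)
o3: d²=153 > ρ²=63 → inactive
o4: d²=212 > ρ²=63 → inactive
F = F_att + ΣF_rep = (15.0000,-12.5000)
p' = p + 1/20·F = (1.7500,3.3750)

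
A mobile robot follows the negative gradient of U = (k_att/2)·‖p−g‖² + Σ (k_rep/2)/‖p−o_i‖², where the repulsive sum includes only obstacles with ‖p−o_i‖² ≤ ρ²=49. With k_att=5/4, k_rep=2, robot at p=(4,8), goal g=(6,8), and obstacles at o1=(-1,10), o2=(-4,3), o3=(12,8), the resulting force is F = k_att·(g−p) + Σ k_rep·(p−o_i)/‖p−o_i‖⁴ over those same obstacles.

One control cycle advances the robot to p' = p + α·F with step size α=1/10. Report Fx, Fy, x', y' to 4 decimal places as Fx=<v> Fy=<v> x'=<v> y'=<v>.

Fx=2.5119 Fy=-0.0048 x'=4.2512 y'=7.9995

F_att = 5/4·(g−p) = 5/4·(2,0) = (2.5000,0.0000)
o1: d²=29 ≤ ρ²=49; F_rep = 2·(5,-2)/29² = (0.0119,-0.0048)
o2: d²=89 > ρ²=49 → inactive
o3: d²=64 > ρ²=49 → inactive
F = F_att + ΣF_rep = (2.5119,-0.0048)
p' = p + 1/10·F = (4.2512,7.9995)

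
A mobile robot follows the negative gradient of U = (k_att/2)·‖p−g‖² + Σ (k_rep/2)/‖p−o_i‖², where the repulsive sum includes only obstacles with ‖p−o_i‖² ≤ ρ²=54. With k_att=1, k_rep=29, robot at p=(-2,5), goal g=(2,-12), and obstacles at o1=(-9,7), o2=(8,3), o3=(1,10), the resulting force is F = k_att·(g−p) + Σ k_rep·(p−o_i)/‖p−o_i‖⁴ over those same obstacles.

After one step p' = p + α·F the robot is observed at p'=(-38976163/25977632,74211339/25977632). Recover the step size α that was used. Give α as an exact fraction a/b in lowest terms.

α = 1/8

F_att = 1·(g−p) = 1·(4,-17) = (4.0000,-17.0000)
o1: d²=53 ≤ ρ²=54; F_rep = 29·(7,-2)/53² = (0.0723,-0.0206)
o2: d²=104 > ρ²=54 → inactive
o3: d²=34 ≤ ρ²=54; F_rep = 29·(-3,-5)/34² = (-0.0753,-0.1254)
F = F_att + ΣF_rep = (3.9970,-17.1461)
Δp = p'−p = (0.4996,-2.1433); α = Δx/Fx = (12979101/25977632) / (12979101/3247204) = 1/8
check: Δy/Fy = (-55676821/25977632) / (-55676821/3247204) = 1/8 ✓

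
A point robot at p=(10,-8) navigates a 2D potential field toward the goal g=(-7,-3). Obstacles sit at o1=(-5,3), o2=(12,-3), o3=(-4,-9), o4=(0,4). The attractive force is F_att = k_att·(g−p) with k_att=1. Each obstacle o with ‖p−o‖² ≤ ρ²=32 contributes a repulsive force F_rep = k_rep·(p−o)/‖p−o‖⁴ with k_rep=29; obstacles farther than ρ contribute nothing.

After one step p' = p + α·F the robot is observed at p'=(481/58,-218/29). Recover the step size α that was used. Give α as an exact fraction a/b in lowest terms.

F_att = 1·(g−p) = 1·(-17,5) = (-17.0000,5.0000)
o1: d²=346 > ρ²=32 → inactive
o2: d²=29 ≤ ρ²=32; F_rep = 29·(-2,-5)/29² = (-0.0690,-0.1724)
o3: d²=197 > ρ²=32 → inactive
o4: d²=244 > ρ²=32 → inactive
F = F_att + ΣF_rep = (-17.0690,4.8276)
Δp = p'−p = (-1.7069,0.4828); α = Δx/Fx = (-99/58) / (-495/29) = 1/10
check: Δy/Fy = (14/29) / (140/29) = 1/10 ✓

α = 1/10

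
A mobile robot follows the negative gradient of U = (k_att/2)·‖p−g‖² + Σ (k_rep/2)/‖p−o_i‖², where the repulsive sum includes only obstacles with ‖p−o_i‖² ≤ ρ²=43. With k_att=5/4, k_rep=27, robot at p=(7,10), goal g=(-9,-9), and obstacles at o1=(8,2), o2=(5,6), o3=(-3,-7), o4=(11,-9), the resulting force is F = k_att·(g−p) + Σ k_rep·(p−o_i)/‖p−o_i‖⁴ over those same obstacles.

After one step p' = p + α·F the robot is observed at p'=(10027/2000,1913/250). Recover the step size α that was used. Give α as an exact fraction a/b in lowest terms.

α = 1/10

F_att = 5/4·(g−p) = 5/4·(-16,-19) = (-20.0000,-23.7500)
o1: d²=65 > ρ²=43 → inactive
o2: d²=20 ≤ ρ²=43; F_rep = 27·(2,4)/20² = (0.1350,0.2700)
o3: d²=389 > ρ²=43 → inactive
o4: d²=377 > ρ²=43 → inactive
F = F_att + ΣF_rep = (-19.8650,-23.4800)
Δp = p'−p = (-1.9865,-2.3480); α = Δx/Fx = (-3973/2000) / (-3973/200) = 1/10
check: Δy/Fy = (-587/250) / (-587/25) = 1/10 ✓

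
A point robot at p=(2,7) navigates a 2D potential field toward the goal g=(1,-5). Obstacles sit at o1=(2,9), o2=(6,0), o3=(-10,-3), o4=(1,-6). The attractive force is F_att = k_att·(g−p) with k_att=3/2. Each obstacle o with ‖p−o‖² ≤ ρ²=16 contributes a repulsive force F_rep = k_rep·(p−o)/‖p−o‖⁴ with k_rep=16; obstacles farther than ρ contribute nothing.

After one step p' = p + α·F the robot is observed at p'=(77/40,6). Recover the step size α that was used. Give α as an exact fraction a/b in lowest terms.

α = 1/20

F_att = 3/2·(g−p) = 3/2·(-1,-12) = (-1.5000,-18.0000)
o1: d²=4 ≤ ρ²=16; F_rep = 16·(0,-2)/4² = (0.0000,-2.0000)
o2: d²=65 > ρ²=16 → inactive
o3: d²=244 > ρ²=16 → inactive
o4: d²=170 > ρ²=16 → inactive
F = F_att + ΣF_rep = (-1.5000,-20.0000)
Δp = p'−p = (-0.0750,-1.0000); α = Δx/Fx = (-3/40) / (-3/2) = 1/20
check: Δy/Fy = (-1) / (-20) = 1/20 ✓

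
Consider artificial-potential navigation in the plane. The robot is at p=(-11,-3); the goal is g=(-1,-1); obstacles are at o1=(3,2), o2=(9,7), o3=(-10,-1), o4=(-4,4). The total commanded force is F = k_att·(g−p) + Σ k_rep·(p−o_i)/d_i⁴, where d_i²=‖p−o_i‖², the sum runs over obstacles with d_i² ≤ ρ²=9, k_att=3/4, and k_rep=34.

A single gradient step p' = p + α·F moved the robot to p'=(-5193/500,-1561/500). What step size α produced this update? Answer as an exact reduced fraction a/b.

α = 1/10

F_att = 3/4·(g−p) = 3/4·(10,2) = (7.5000,1.5000)
o1: d²=221 > ρ²=9 → inactive
o2: d²=500 > ρ²=9 → inactive
o3: d²=5 ≤ ρ²=9; F_rep = 34·(-1,-2)/5² = (-1.3600,-2.7200)
o4: d²=98 > ρ²=9 → inactive
F = F_att + ΣF_rep = (6.1400,-1.2200)
Δp = p'−p = (0.6140,-0.1220); α = Δx/Fx = (307/500) / (307/50) = 1/10
check: Δy/Fy = (-61/500) / (-61/50) = 1/10 ✓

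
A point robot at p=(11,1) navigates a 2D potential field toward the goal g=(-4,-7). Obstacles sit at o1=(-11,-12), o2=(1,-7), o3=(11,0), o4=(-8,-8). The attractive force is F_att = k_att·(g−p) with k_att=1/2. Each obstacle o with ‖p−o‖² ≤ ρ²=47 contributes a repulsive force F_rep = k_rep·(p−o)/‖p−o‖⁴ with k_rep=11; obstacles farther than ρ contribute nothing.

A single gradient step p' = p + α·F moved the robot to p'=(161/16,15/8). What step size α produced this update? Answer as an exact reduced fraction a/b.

F_att = 1/2·(g−p) = 1/2·(-15,-8) = (-7.5000,-4.0000)
o1: d²=653 > ρ²=47 → inactive
o2: d²=164 > ρ²=47 → inactive
o3: d²=1 ≤ ρ²=47; F_rep = 11·(0,1)/1² = (0.0000,11.0000)
o4: d²=442 > ρ²=47 → inactive
F = F_att + ΣF_rep = (-7.5000,7.0000)
Δp = p'−p = (-0.9375,0.8750); α = Δx/Fx = (-15/16) / (-15/2) = 1/8
check: Δy/Fy = (7/8) / (7) = 1/8 ✓

α = 1/8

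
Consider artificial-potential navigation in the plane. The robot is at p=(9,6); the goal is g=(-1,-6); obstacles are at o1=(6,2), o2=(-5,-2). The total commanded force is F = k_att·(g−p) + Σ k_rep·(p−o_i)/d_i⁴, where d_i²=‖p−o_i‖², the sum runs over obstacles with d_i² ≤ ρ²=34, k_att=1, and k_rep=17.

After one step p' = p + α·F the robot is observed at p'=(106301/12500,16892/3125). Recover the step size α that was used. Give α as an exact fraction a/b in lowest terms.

F_att = 1·(g−p) = 1·(-10,-12) = (-10.0000,-12.0000)
o1: d²=25 ≤ ρ²=34; F_rep = 17·(3,4)/25² = (0.0816,0.1088)
o2: d²=260 > ρ²=34 → inactive
F = F_att + ΣF_rep = (-9.9184,-11.8912)
Δp = p'−p = (-0.4959,-0.5946); α = Δx/Fx = (-6199/12500) / (-6199/625) = 1/20
check: Δy/Fy = (-1858/3125) / (-7432/625) = 1/20 ✓

α = 1/20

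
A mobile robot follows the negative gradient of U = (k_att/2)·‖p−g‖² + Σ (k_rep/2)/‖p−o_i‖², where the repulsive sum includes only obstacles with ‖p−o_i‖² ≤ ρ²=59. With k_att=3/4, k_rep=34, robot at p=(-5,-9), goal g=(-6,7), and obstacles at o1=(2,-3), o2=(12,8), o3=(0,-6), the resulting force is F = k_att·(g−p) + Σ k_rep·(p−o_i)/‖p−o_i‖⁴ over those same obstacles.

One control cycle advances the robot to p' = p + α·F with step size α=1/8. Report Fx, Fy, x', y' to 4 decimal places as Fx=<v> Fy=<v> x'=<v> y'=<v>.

F_att = 3/4·(g−p) = 3/4·(-1,16) = (-0.7500,12.0000)
o1: d²=85 > ρ²=59 → inactive
o2: d²=578 > ρ²=59 → inactive
o3: d²=34 ≤ ρ²=59; F_rep = 34·(-5,-3)/34² = (-0.1471,-0.0882)
F = F_att + ΣF_rep = (-0.8971,11.9118)
p' = p + 1/8·F = (-5.1121,-7.5110)

Fx=-0.8971 Fy=11.9118 x'=-5.1121 y'=-7.5110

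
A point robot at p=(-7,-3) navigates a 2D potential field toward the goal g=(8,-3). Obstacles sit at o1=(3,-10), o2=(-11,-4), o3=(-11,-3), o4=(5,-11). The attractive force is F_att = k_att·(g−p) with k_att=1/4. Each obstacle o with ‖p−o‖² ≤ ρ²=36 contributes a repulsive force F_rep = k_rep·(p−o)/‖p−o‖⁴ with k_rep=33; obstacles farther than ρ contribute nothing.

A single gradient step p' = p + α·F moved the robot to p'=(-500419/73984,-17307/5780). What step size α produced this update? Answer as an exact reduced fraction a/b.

F_att = 1/4·(g−p) = 1/4·(15,0) = (3.7500,0.0000)
o1: d²=149 > ρ²=36 → inactive
o2: d²=17 ≤ ρ²=36; F_rep = 33·(4,1)/17² = (0.4567,0.1142)
o3: d²=16 ≤ ρ²=36; F_rep = 33·(4,0)/16² = (0.5156,0.0000)
o4: d²=208 > ρ²=36 → inactive
F = F_att + ΣF_rep = (4.7224,0.1142)
Δp = p'−p = (0.2361,0.0057); α = Δx/Fx = (17469/73984) / (87345/18496) = 1/20
check: Δy/Fy = (33/5780) / (33/289) = 1/20 ✓

α = 1/20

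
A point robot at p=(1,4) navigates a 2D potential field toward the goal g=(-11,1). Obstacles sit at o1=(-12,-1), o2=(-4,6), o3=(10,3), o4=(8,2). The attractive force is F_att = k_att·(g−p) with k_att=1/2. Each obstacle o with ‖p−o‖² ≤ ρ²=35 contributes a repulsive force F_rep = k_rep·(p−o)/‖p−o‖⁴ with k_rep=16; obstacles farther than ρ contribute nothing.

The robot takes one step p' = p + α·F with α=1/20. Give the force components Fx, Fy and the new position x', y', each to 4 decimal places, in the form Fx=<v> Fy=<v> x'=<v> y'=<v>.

Fx=-5.9049 Fy=-1.5380 x'=0.7048 y'=3.9231

F_att = 1/2·(g−p) = 1/2·(-12,-3) = (-6.0000,-1.5000)
o1: d²=194 > ρ²=35 → inactive
o2: d²=29 ≤ ρ²=35; F_rep = 16·(5,-2)/29² = (0.0951,-0.0380)
o3: d²=82 > ρ²=35 → inactive
o4: d²=53 > ρ²=35 → inactive
F = F_att + ΣF_rep = (-5.9049,-1.5380)
p' = p + 1/20·F = (0.7048,3.9231)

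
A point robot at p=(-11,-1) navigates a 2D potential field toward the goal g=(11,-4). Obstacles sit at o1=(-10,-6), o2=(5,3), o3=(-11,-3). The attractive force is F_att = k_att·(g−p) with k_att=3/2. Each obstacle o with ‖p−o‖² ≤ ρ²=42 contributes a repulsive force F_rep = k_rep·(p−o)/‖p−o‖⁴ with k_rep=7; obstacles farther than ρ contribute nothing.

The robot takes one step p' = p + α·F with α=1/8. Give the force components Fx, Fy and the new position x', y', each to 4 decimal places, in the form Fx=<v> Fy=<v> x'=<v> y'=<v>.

F_att = 3/2·(g−p) = 3/2·(22,-3) = (33.0000,-4.5000)
o1: d²=26 ≤ ρ²=42; F_rep = 7·(-1,5)/26² = (-0.0104,0.0518)
o2: d²=272 > ρ²=42 → inactive
o3: d²=4 ≤ ρ²=42; F_rep = 7·(0,2)/4² = (0.0000,0.8750)
F = F_att + ΣF_rep = (32.9896,-3.5732)
p' = p + 1/8·F = (-6.8763,-1.4467)

Fx=32.9896 Fy=-3.5732 x'=-6.8763 y'=-1.4467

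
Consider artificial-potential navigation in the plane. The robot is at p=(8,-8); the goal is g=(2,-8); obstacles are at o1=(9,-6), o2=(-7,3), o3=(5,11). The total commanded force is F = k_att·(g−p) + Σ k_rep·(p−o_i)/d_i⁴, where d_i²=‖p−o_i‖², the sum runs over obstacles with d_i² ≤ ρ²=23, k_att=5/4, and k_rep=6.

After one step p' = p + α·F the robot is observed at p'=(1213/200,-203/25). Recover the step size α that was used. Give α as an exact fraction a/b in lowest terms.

α = 1/4

F_att = 5/4·(g−p) = 5/4·(-6,0) = (-7.5000,0.0000)
o1: d²=5 ≤ ρ²=23; F_rep = 6·(-1,-2)/5² = (-0.2400,-0.4800)
o2: d²=346 > ρ²=23 → inactive
o3: d²=370 > ρ²=23 → inactive
F = F_att + ΣF_rep = (-7.7400,-0.4800)
Δp = p'−p = (-1.9350,-0.1200); α = Δx/Fx = (-387/200) / (-387/50) = 1/4
check: Δy/Fy = (-3/25) / (-12/25) = 1/4 ✓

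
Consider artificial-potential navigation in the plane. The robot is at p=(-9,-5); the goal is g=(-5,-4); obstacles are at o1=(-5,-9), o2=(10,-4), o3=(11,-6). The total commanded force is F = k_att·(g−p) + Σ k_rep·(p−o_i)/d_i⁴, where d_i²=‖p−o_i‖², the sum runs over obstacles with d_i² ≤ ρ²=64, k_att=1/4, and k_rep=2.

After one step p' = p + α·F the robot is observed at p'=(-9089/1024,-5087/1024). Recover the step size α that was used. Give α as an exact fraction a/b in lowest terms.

F_att = 1/4·(g−p) = 1/4·(4,1) = (1.0000,0.2500)
o1: d²=32 ≤ ρ²=64; F_rep = 2·(-4,4)/32² = (-0.0078,0.0078)
o2: d²=362 > ρ²=64 → inactive
o3: d²=401 > ρ²=64 → inactive
F = F_att + ΣF_rep = (0.9922,0.2578)
Δp = p'−p = (0.1240,0.0322); α = Δx/Fx = (127/1024) / (127/128) = 1/8
check: Δy/Fy = (33/1024) / (33/128) = 1/8 ✓

α = 1/8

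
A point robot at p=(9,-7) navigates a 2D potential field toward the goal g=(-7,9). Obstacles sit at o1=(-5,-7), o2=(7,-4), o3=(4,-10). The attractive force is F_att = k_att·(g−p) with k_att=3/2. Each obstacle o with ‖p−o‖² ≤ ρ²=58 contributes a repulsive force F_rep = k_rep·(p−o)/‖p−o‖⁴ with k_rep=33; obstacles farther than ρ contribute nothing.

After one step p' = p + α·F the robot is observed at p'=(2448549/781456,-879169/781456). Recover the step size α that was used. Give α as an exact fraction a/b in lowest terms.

F_att = 3/2·(g−p) = 3/2·(-16,16) = (-24.0000,24.0000)
o1: d²=196 > ρ²=58 → inactive
o2: d²=13 ≤ ρ²=58; F_rep = 33·(2,-3)/13² = (0.3905,-0.5858)
o3: d²=34 ≤ ρ²=58; F_rep = 33·(5,3)/34² = (0.1427,0.0856)
F = F_att + ΣF_rep = (-23.4667,23.4998)
Δp = p'−p = (-5.8667,5.8750); α = Δx/Fx = (-4584555/781456) / (-4584555/195364) = 1/4
check: Δy/Fy = (4591023/781456) / (4591023/195364) = 1/4 ✓

α = 1/4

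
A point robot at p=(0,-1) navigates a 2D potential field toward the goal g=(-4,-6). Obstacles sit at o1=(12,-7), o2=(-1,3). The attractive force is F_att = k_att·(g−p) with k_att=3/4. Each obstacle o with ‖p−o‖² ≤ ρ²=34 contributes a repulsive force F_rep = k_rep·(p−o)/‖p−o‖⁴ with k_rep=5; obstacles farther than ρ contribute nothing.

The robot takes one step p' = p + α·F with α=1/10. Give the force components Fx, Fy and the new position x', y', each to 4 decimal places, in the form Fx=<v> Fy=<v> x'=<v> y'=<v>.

Fx=-2.9827 Fy=-3.8192 x'=-0.2983 y'=-1.3819

F_att = 3/4·(g−p) = 3/4·(-4,-5) = (-3.0000,-3.7500)
o1: d²=180 > ρ²=34 → inactive
o2: d²=17 ≤ ρ²=34; F_rep = 5·(1,-4)/17² = (0.0173,-0.0692)
F = F_att + ΣF_rep = (-2.9827,-3.8192)
p' = p + 1/10·F = (-0.2983,-1.3819)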